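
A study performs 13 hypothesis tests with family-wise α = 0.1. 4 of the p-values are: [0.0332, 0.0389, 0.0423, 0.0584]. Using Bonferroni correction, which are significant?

Bonferroni α = 0.1/13 = 0.00769. None of the given p-values are significant.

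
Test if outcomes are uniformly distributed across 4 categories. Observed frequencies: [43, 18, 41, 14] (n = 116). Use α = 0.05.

Expected = 29 each. χ² = Σ(O-E)²/E = 23.655. df = 3, critical value = 7.815. Reject H₀.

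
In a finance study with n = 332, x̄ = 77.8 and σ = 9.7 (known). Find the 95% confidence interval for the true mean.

CI = x̄ ± z*(σ/√n) = 77.8 ± 1.96(9.7/√332) = 77.8 ± 1.04 = (76.76, 78.84)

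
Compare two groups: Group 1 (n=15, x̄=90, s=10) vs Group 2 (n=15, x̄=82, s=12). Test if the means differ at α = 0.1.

Pooled sp = 11.05. t = 1.984, df = 28. Critical t = ±1.701. Reject H₀.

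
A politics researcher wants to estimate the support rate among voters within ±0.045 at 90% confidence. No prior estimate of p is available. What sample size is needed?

Conservative approach: use p = 0.5 (maximizes p(1-p) = 0.25). n = z²(0.25)/E² = 1.645²×0.25/0.045² = 334.1 → n = 335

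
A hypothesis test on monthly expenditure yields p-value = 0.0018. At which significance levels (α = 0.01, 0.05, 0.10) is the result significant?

p = 0.0018. Significant at: α = 0.01, 0.05, 0.1.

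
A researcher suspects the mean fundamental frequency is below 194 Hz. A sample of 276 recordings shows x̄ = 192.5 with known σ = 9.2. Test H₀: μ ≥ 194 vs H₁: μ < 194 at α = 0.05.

z = -2.709. Critical value: -1.645. Reject H₀.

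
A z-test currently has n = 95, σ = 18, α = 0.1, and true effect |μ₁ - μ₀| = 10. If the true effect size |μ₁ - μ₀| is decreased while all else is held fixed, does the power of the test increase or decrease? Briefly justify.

Power decreases: a smaller true effect decreases the non-centrality λ = |μ₁ - μ₀|/(σ/√n).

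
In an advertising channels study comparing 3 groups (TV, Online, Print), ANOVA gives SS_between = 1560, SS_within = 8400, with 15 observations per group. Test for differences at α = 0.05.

df_between = 2, df_within = 42. F = MS_between/MS_within = 780.0/200.0 = 3.9. F_crit ≈ 3.22. Reject H₀. At least one mean differs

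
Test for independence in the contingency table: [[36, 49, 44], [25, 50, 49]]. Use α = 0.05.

χ² = 2.165. df = 2, critical = 5.991. Fail to reject H₀. No evidence of dependence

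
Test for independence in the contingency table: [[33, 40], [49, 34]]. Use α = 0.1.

χ² = 2.98. df = 1, critical = 2.706. Reject H₀. Variables are dependent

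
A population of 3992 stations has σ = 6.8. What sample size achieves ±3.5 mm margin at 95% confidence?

Without FPC: n₀ = (1.96×6.8/3.5)² = 14.501. With FPC: n = n₀N/(n₀+N-1) = 14.5 → n = 15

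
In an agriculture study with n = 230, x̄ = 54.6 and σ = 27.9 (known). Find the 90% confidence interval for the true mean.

CI = x̄ ± z*(σ/√n) = 54.6 ± 1.645(27.9/√230) = 54.6 ± 3.03 = (51.57, 57.63)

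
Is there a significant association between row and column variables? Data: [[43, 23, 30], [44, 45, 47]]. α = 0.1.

χ² = 4.108. df = 2, critical = 4.605. Fail to reject H₀. No evidence of dependence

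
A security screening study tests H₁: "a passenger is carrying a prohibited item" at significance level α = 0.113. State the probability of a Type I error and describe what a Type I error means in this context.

P(Type I error) = α = 0.113. A Type I error is rejecting H₀ when H₀ is actually true (false positive) — here, concluding that a passenger is carrying a prohibited item when in fact this is not the case. Consequence: detaining an innocent passenger — delay and inconvenience.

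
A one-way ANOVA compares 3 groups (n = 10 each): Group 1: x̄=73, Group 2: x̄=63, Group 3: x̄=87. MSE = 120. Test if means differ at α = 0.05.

Grand mean = 74.33. SS_between = 2906.67, MS_between = 1453.33. F = 12.111, F_crit ≈ 3.354. Reject H₀.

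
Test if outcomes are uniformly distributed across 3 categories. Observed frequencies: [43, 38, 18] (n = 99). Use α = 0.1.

Expected = 33 each. χ² = Σ(O-E)²/E = 10.606. df = 2, critical value = 4.605. Reject H₀.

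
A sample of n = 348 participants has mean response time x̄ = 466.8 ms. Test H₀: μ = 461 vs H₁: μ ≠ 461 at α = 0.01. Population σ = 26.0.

z = (x̄ - μ₀)/(σ/√n) = (466.8 - 461)/(26.0/√348) = 4.161. Critical value: ±2.576. Since |4.161| > 2.576, Reject H₀.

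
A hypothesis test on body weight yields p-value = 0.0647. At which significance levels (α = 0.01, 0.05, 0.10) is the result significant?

p = 0.0647. Significant at: α = 0.1.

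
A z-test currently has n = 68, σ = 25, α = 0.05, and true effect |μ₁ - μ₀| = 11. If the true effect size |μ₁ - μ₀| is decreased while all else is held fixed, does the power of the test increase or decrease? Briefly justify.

Power decreases: a smaller true effect decreases the non-centrality λ = |μ₁ - μ₀|/(σ/√n).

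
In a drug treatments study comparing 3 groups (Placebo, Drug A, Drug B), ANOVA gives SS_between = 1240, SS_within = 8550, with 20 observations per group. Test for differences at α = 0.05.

df_between = 2, df_within = 57. F = MS_between/MS_within = 620.0/150.0 = 4.133. F_crit ≈ 3.159. Reject H₀. At least one mean differs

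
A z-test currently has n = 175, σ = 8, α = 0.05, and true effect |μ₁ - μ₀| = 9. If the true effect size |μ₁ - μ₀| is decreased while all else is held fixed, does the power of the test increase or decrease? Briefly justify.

Power decreases: a smaller true effect decreases the non-centrality λ = |μ₁ - μ₀|/(σ/√n).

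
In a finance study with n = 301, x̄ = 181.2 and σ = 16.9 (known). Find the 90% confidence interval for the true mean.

CI = x̄ ± z*(σ/√n) = 181.2 ± 1.645(16.9/√301) = 181.2 ± 1.6 = (179.6, 182.8)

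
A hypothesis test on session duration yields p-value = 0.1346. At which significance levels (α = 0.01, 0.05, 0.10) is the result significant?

p = 0.1346. Not significant at any of the given levels.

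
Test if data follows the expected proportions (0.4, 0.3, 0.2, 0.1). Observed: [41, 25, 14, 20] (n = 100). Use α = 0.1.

Expected: [40.0, 30.0, 20.0, 10.0]. χ² = 12.658. df = 3, critical = 6.251. Reject H₀.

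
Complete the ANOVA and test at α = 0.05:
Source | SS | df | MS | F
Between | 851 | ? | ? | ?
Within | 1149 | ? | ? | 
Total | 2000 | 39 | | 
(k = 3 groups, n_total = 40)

df_between = 2, df_within = 37. MS_between = 425.5, MS_within = 31.05. F = 13.702, F_crit ≈ 3.252. Reject H₀.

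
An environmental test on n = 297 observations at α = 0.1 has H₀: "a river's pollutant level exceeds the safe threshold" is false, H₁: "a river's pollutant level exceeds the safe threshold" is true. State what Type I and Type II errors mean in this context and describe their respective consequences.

Type I (false positive): concluding that a river's pollutant level exceeds the safe threshold when it is not — shutting down a compliant factory unnecessarily. Type II (false negative): failing to conclude that a river's pollutant level exceeds the safe threshold when it is — allowing unsafe pollution to continue. Which is costlier depends on domain priorities and is a judgement call rather than a statistical fact.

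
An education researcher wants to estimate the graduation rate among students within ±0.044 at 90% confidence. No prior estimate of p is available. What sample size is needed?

Conservative approach: use p = 0.5 (maximizes p(1-p) = 0.25). n = z²(0.25)/E² = 1.645²×0.25/0.044² = 349.4 → n = 350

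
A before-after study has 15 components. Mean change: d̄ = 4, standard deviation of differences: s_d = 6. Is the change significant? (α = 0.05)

t = d̄/(s_d/√n) = 4/(6/√15) = 2.582. df = 14, critical t = ±2.145. Reject H₀.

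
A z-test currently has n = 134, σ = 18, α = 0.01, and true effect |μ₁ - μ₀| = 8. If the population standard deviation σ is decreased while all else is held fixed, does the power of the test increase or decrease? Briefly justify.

Power increases: a smaller σ shrinks the standard error σ/√n, moving the sampling distribution under H₁ further from the critical value.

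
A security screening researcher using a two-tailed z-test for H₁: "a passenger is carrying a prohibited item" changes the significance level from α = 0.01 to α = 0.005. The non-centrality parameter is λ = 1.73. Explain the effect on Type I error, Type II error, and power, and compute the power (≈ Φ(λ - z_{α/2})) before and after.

Decreasing α from 0.01 to 0.005:
• Type I error rate decreases (α is the Type I rate by definition).
• Critical value moves from z_{α/2} = 2.576 to 2.807, so power = Φ(λ - z_{α/2}) goes from Φ(1.73 - 2.576) = 0.199 to Φ(1.73 - 2.807) = 0.141.
• Type II error rate β = 1 - power therefore increases (0.801 → 0.859).
Appropriate when false positives are costly — here, detaining an innocent passenger — delay and inconvenience.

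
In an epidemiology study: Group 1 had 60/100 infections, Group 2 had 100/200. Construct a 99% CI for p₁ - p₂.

p̂₁ = 0.6, p̂₂ = 0.5. Difference = 0.1. CI = (-0.056, 0.256)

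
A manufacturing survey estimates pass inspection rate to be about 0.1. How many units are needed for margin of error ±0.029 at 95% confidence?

n = z²p(1-p)/E² = 1.96²×0.1×0.9/0.029² = 411.1 → n = 412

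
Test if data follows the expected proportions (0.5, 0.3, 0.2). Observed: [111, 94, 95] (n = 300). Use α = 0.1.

Expected: [150.0, 90.0, 60.0]. χ² = 30.734. df = 2, critical = 4.605. Reject H₀.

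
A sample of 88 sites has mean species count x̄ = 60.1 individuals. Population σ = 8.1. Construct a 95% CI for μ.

CI = x̄ ± z*(σ/√n) = 60.1 ± 1.96(8.1/√88) = 60.1 ± 1.69 = (58.41, 61.79)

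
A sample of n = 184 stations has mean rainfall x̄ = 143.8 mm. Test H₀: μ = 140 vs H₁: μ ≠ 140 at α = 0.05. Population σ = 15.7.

z = (x̄ - μ₀)/(σ/√n) = (143.8 - 140)/(15.7/√184) = 3.283. Critical value: ±1.96. Since |3.283| > 1.96, Reject H₀.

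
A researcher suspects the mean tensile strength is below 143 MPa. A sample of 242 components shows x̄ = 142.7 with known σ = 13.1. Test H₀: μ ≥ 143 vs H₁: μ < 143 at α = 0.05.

z = -0.356. Critical value: -1.645. Fail to reject H₀.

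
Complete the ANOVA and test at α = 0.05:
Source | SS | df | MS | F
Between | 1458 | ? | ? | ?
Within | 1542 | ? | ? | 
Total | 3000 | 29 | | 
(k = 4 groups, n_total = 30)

df_between = 3, df_within = 26. MS_between = 486.0, MS_within = 59.31. F = 8.195, F_crit ≈ 2.975. Reject H₀.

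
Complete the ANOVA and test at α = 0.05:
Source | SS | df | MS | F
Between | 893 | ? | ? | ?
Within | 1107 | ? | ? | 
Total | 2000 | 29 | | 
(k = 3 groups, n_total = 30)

df_between = 2, df_within = 27. MS_between = 446.5, MS_within = 41.0. F = 10.89, F_crit ≈ 3.354. Reject H₀.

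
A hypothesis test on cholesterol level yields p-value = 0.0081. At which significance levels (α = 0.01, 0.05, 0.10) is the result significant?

p = 0.0081. Significant at: α = 0.01, 0.05, 0.1.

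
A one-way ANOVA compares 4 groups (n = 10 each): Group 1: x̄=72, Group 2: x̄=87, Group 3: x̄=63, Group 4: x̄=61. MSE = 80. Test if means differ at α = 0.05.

Grand mean = 70.75. SS_between = 4207.5, MS_between = 1402.5. F = 17.531, F_crit ≈ 2.866. Reject H₀.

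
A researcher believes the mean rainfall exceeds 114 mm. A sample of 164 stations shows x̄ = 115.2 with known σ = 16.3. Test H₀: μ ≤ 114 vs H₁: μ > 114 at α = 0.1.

z = 0.943. Critical value: 1.28. Fail to reject H₀.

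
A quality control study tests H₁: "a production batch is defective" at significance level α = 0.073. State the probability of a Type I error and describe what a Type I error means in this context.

P(Type I error) = α = 0.073. A Type I error is rejecting H₀ when H₀ is actually true (false positive) — here, concluding that a production batch is defective when in fact this is not the case. Consequence: scrapping a good batch — wasted material and cost for no reason.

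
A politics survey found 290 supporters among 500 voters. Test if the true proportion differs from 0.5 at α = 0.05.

p̂ = 0.58, p₀ = 0.5. z = (p̂ - p₀)/√(p₀(1-p₀)/n) = 3.578. Critical: ±1.96. Reject H₀.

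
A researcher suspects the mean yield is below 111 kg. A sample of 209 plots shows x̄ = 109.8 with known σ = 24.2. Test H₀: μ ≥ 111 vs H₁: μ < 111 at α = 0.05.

z = -0.717. Critical value: -1.645. Fail to reject H₀.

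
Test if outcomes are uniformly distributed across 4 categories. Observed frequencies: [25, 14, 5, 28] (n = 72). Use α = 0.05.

Expected = 18 each. χ² = Σ(O-E)²/E = 18.556. df = 3, critical value = 7.815. Reject H₀.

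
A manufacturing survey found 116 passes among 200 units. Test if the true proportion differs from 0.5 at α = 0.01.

p̂ = 0.58, p₀ = 0.5. z = (p̂ - p₀)/√(p₀(1-p₀)/n) = 2.263. Critical: ±2.576. Fail to reject H₀.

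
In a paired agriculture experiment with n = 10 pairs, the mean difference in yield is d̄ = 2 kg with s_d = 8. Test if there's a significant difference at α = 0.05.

t = d̄/(s_d/√n) = 2/(8/√10) = 0.791. df = 9, critical t = ±2.262. Fail to reject H₀.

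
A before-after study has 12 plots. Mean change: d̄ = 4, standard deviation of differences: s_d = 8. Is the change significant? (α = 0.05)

t = d̄/(s_d/√n) = 4/(8/√12) = 1.732. df = 11, critical t = ±2.201. Fail to reject H₀.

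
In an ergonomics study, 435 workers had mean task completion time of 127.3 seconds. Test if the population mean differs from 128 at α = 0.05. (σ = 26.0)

z = (x̄ - μ₀)/(σ/√n) = (127.3 - 128)/(26.0/√435) = -0.562. Critical value: ±1.96. Since |-0.562| ≤ 1.96, Fail to reject H₀.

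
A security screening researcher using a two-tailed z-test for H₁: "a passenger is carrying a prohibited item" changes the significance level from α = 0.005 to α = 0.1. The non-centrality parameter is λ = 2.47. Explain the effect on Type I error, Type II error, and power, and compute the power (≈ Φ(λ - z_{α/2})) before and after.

Increasing α from 0.005 to 0.1:
• Type I error rate increases (α is the Type I rate by definition).
• Critical value moves from z_{α/2} = 2.807 to 1.645, so power = Φ(λ - z_{α/2}) goes from Φ(2.47 - 2.807) = 0.368 to Φ(2.47 - 1.645) = 0.795.
• Type II error rate β = 1 - power therefore decreases (0.632 → 0.205).
Appropriate when false negatives are costly — here, letting a prohibited item through — security breach.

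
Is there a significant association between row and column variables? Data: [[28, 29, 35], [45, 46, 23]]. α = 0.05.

χ² = 8.037. df = 2, critical = 5.991. Reject H₀. Variables are dependent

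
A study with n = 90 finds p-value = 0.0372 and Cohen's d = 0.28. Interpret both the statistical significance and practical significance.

Statistically significant (p = 0.0372 < 0.05). Cohen's d = 0.28 indicates a small effect size. Both statistical and practical significance should be considered.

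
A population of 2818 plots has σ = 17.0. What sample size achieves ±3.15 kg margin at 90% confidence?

Without FPC: n₀ = (1.645×17.0/3.15)² = 78.815. With FPC: n = n₀N/(n₀+N-1) = 76.7 → n = 77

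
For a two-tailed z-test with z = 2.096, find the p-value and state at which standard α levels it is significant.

p = 2·P(Z > |2.096|) = 2·(1 - Φ(2.096)) ≈ 0.0361. Significant at α = 0.1; Significant at α = 0.05.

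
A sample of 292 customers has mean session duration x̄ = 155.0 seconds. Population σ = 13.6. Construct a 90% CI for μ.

CI = x̄ ± z*(σ/√n) = 155.0 ± 1.645(13.6/√292) = 155.0 ± 1.31 = (153.69, 156.31)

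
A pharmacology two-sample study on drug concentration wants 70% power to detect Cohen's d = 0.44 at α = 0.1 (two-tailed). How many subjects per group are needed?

z_{α/2} = 1.645, z_β = Φ⁻¹(0.7) = 0.524. For small effect (d = 0.44): n per group = 2(z_{α/2} + z_β)²/d² = 2(1.645 + 0.524)²/0.44² = 48.6 → 49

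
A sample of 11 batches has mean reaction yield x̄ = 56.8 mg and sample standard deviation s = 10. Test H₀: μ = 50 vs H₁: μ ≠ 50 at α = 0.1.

t = (x̄ - μ₀)/(s/√n) = (56.8 - 50)/(10/√11) = 2.255. df = 10, critical t = ±1.812. Reject H₀.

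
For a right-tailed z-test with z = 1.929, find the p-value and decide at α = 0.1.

p = P(Z > 1.929) = 1 - Φ(1.929) ≈ 0.0269. Since p < 0.1, reject H₀ (significant) at α = 0.1.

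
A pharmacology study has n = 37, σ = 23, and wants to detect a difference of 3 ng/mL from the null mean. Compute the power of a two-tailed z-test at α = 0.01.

SE = σ/√n = 23/√37 = 3.781. Non-centrality λ = d/SE = 3/3.781 = 0.793. Power ≈ Φ(λ - z_{α/2}) = Φ(0.793 - 2.576) = Φ(-1.783) = 0.037.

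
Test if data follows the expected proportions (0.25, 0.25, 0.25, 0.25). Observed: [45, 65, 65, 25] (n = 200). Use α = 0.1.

Expected: [50.0, 50.0, 50.0, 50.0]. χ² = 22.0. df = 3, critical = 6.251. Reject H₀.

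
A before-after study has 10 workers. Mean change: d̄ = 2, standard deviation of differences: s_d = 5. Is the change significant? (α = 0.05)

t = d̄/(s_d/√n) = 2/(5/√10) = 1.265. df = 9, critical t = ±2.262. Fail to reject H₀.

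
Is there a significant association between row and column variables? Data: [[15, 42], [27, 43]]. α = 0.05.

χ² = 2.132. df = 1, critical = 3.841. Fail to reject H₀. No evidence of dependence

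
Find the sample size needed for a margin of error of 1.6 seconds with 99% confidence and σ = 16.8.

n = (z*σ/E)² = (2.576×16.8/1.6)² = 731.6 → n = 732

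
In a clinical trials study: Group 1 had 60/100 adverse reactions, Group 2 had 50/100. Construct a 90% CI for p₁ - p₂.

p̂₁ = 0.6, p̂₂ = 0.5. Difference = 0.1. CI = (-0.015, 0.215)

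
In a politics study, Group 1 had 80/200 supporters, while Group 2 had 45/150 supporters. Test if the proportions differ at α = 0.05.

p̂₁ = 0.4, p̂₂ = 0.3, pooled p̂ = 0.357. z = 1.932. Critical: ±1.96. Fail to reject H₀.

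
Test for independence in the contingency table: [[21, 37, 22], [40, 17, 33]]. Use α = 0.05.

χ² = 14.989. df = 2, critical = 5.991. Reject H₀. Variables are dependent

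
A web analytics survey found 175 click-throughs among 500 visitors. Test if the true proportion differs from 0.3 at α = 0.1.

p̂ = 0.35, p₀ = 0.3. z = (p̂ - p₀)/√(p₀(1-p₀)/n) = 2.44. Critical: ±1.645. Reject H₀.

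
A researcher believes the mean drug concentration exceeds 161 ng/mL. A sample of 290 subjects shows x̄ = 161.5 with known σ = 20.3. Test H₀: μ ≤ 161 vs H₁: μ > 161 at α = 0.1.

z = 0.419. Critical value: 1.28. Fail to reject H₀.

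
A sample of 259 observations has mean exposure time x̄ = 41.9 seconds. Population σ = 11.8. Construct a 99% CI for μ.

CI = x̄ ± z*(σ/√n) = 41.9 ± 2.576(11.8/√259) = 41.9 ± 1.89 = (40.01, 43.79)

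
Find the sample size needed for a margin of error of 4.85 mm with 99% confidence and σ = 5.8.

n = (z*σ/E)² = (2.576×5.8/4.85)² = 9.5 → n = 10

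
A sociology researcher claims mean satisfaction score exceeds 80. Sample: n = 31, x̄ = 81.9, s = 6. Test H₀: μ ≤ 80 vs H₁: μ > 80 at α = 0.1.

t = (81.9 - 80)/(6/√31) = 1.763, df = 30. Critical t = 1.31. Reject H₀.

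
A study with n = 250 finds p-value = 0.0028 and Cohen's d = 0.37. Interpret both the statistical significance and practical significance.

Statistically significant (p = 0.0028 < 0.05). Cohen's d = 0.37 indicates a small effect size. Both statistical and practical significance should be considered.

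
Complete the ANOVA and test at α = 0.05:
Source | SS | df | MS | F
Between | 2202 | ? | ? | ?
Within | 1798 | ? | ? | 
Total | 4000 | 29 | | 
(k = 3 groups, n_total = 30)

df_between = 2, df_within = 27. MS_between = 1101.0, MS_within = 66.59. F = 16.533, F_crit ≈ 3.354. Reject H₀.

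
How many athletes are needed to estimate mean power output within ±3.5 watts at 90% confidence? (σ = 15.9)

n = (z*σ/E)² = (1.645×15.9/3.5)² = 55.8 → n = 56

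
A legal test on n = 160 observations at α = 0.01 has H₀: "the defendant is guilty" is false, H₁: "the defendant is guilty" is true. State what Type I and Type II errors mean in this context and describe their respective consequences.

Type I (false positive): concluding that the defendant is guilty when it is not — convicting an innocent person. Type II (false negative): failing to conclude that the defendant is guilty when it is — acquitting a guilty person. Which is costlier depends on domain priorities and is a judgement call rather than a statistical fact.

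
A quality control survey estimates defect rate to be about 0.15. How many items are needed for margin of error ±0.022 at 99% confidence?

n = z²p(1-p)/E² = 2.576²×0.15×0.85/0.022² = 1748.1 → n = 1749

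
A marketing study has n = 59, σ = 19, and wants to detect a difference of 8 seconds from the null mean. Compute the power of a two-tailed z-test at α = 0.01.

SE = σ/√n = 19/√59 = 2.474. Non-centrality λ = d/SE = 8/2.474 = 3.234. Power ≈ Φ(λ - z_{α/2}) = Φ(3.234 - 2.576) = Φ(0.658) = 0.745.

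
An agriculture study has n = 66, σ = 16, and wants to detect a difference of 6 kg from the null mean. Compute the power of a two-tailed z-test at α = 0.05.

SE = σ/√n = 16/√66 = 1.969. Non-centrality λ = d/SE = 6/1.969 = 3.047. Power ≈ Φ(λ - z_{α/2}) = Φ(3.047 - 1.96) = Φ(1.087) = 0.861.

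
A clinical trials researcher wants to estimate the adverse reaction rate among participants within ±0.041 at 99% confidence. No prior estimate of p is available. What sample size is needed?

Conservative approach: use p = 0.5 (maximizes p(1-p) = 0.25). n = z²(0.25)/E² = 2.576²×0.25/0.041² = 986.9 → n = 987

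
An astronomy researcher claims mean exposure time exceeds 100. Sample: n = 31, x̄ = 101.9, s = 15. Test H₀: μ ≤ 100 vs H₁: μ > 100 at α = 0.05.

t = (101.9 - 100)/(15/√31) = 0.705, df = 30. Critical t = 1.697. Fail to reject H₀.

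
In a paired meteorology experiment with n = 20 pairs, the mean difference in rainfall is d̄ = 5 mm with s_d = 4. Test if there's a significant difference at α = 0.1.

t = d̄/(s_d/√n) = 5/(4/√20) = 5.59. df = 19, critical t = ±1.729. Reject H₀.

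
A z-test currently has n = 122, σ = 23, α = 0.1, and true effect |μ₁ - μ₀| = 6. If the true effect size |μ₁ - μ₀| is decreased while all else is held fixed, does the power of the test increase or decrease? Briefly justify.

Power decreases: a smaller true effect decreases the non-centrality λ = |μ₁ - μ₀|/(σ/√n).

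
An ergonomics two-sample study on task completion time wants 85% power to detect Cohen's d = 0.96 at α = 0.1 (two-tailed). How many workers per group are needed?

z_{α/2} = 1.645, z_β = Φ⁻¹(0.85) = 1.036. For large effect (d = 0.96): n per group = 2(z_{α/2} + z_β)²/d² = 2(1.645 + 1.036)²/0.96² = 15.6 → 16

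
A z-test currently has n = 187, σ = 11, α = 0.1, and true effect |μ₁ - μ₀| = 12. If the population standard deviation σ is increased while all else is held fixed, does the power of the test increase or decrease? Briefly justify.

Power decreases: a larger σ inflates the standard error σ/√n, pulling the sampling distribution under H₁ back toward the critical value.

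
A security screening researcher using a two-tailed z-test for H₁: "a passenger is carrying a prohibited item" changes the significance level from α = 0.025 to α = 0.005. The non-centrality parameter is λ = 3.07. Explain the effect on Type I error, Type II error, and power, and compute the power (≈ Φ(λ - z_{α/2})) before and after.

Decreasing α from 0.025 to 0.005:
• Type I error rate decreases (α is the Type I rate by definition).
• Critical value moves from z_{α/2} = 2.241 to 2.807, so power = Φ(λ - z_{α/2}) goes from Φ(3.07 - 2.241) = 0.796 to Φ(3.07 - 2.807) = 0.604.
• Type II error rate β = 1 - power therefore increases (0.204 → 0.396).
Appropriate when false positives are costly — here, detaining an innocent passenger — delay and inconvenience.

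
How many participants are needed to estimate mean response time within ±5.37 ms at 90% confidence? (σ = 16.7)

n = (z*σ/E)² = (1.645×16.7/5.37)² = 26.2 → n = 27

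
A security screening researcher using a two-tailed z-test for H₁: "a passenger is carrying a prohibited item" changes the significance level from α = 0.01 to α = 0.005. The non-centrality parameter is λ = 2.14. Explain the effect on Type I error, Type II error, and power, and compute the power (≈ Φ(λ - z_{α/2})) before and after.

Decreasing α from 0.01 to 0.005:
• Type I error rate decreases (α is the Type I rate by definition).
• Critical value moves from z_{α/2} = 2.576 to 2.807, so power = Φ(λ - z_{α/2}) goes from Φ(2.14 - 2.576) = 0.331 to Φ(2.14 - 2.807) = 0.252.
• Type II error rate β = 1 - power therefore increases (0.669 → 0.748).
Appropriate when false positives are costly — here, detaining an innocent passenger — delay and inconvenience.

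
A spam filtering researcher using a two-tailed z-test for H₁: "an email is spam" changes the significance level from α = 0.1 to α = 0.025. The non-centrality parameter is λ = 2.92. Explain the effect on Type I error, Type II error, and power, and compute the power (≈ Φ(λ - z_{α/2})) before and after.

Decreasing α from 0.1 to 0.025:
• Type I error rate decreases (α is the Type I rate by definition).
• Critical value moves from z_{α/2} = 1.645 to 2.241, so power = Φ(λ - z_{α/2}) goes from Φ(2.92 - 1.645) = 0.899 to Φ(2.92 - 2.241) = 0.751.
• Type II error rate β = 1 - power therefore increases (0.101 → 0.249).
Appropriate when false positives are costly — here, a legitimate email is sent to the spam folder and the user misses it.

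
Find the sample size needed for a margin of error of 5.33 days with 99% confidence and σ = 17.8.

n = (z*σ/E)² = (2.576×17.8/5.33)² = 74.01 → n = 75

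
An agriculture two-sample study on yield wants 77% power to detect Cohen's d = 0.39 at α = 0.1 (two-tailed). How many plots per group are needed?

z_{α/2} = 1.645, z_β = Φ⁻¹(0.77) = 0.739. For small effect (d = 0.39): n per group = 2(z_{α/2} + z_β)²/d² = 2(1.645 + 0.739)²/0.39² = 74.7 → 75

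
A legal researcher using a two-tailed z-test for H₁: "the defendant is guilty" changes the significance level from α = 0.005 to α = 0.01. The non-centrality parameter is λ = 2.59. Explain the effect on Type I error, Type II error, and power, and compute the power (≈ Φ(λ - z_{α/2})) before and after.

Increasing α from 0.005 to 0.01:
• Type I error rate increases (α is the Type I rate by definition).
• Critical value moves from z_{α/2} = 2.807 to 2.576, so power = Φ(λ - z_{α/2}) goes from Φ(2.59 - 2.807) = 0.414 to Φ(2.59 - 2.576) = 0.506.
• Type II error rate β = 1 - power therefore decreases (0.586 → 0.494).
Appropriate when false negatives are costly — here, acquitting a guilty person.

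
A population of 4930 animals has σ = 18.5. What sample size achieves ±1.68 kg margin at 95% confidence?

Without FPC: n₀ = (1.96×18.5/1.68)² = 465.84. With FPC: n = n₀N/(n₀+N-1) = 425.7 → n = 426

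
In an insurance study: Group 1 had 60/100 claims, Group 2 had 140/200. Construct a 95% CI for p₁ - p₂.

p̂₁ = 0.6, p̂₂ = 0.7. Difference = -0.1. CI = (-0.215, 0.015)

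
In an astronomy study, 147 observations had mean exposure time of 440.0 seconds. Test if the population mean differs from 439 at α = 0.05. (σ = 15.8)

z = (x̄ - μ₀)/(σ/√n) = (440.0 - 439)/(15.8/√147) = 0.767. Critical value: ±1.96. Since |0.767| ≤ 1.96, Fail to reject H₀.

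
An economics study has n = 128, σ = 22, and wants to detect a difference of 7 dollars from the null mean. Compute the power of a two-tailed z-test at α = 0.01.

SE = σ/√n = 22/√128 = 1.945. Non-centrality λ = d/SE = 7/1.945 = 3.6. Power ≈ Φ(λ - z_{α/2}) = Φ(3.6 - 2.576) = Φ(1.024) = 0.847.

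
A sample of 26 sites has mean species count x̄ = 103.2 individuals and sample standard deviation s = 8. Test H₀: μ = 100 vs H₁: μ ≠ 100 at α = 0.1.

t = (x̄ - μ₀)/(s/√n) = (103.2 - 100)/(8/√26) = 2.04. df = 25, critical t = ±1.708. Reject H₀.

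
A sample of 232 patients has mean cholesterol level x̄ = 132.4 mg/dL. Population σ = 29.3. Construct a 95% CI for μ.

CI = x̄ ± z*(σ/√n) = 132.4 ± 1.96(29.3/√232) = 132.4 ± 3.77 = (128.63, 136.17)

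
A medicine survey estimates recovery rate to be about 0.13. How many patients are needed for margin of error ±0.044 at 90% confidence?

n = z²p(1-p)/E² = 1.645²×0.13×0.87/0.044² = 158.1 → n = 159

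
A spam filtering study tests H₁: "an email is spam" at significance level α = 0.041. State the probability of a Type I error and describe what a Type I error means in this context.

P(Type I error) = α = 0.041. A Type I error is rejecting H₀ when H₀ is actually true (false positive) — here, concluding that an email is spam when in fact this is not the case. Consequence: a legitimate email is sent to the spam folder and the user misses it.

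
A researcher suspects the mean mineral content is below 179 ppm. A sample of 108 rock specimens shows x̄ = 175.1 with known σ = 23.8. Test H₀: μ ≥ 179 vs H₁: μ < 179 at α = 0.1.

z = -1.703. Critical value: -1.28. Reject H₀.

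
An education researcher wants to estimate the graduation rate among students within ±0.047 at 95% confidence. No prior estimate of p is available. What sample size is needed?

Conservative approach: use p = 0.5 (maximizes p(1-p) = 0.25). n = z²(0.25)/E² = 1.96²×0.25/0.047² = 434.8 → n = 435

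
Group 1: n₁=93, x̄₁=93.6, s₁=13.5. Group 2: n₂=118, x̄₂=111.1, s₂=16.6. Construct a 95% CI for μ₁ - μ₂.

Difference = -17.5. SE = √(13.5²/93 + 16.6²/118) = 2.072. CI = (-21.56, -13.44)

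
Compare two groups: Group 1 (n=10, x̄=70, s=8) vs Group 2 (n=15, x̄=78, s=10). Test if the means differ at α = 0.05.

Pooled sp = 9.27. t = -2.114, df = 23. Critical t = ±2.069. Reject H₀.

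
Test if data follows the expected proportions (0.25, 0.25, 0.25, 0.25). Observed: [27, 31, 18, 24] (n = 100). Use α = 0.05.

Expected: [25.0, 25.0, 25.0, 25.0]. χ² = 3.6. df = 3, critical = 7.815. Fail to reject H₀.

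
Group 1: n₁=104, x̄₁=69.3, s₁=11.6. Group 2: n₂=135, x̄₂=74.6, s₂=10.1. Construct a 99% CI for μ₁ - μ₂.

Difference = -5.3. SE = √(11.6²/104 + 10.1²/135) = 1.432. CI = (-8.99, -1.61)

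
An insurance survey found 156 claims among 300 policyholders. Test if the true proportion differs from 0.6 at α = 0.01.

p̂ = 0.52, p₀ = 0.6. z = (p̂ - p₀)/√(p₀(1-p₀)/n) = -2.828. Critical: ±2.576. Reject H₀.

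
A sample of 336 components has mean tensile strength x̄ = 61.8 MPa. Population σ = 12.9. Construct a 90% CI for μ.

CI = x̄ ± z*(σ/√n) = 61.8 ± 1.645(12.9/√336) = 61.8 ± 1.16 = (60.64, 62.96)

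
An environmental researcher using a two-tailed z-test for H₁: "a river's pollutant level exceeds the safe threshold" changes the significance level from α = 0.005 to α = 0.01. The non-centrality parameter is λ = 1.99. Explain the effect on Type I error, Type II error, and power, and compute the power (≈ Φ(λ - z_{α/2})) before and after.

Increasing α from 0.005 to 0.01:
• Type I error rate increases (α is the Type I rate by definition).
• Critical value moves from z_{α/2} = 2.807 to 2.576, so power = Φ(λ - z_{α/2}) goes from Φ(1.99 - 2.807) = 0.207 to Φ(1.99 - 2.576) = 0.279.
• Type II error rate β = 1 - power therefore decreases (0.793 → 0.721).
Appropriate when false negatives are costly — here, allowing unsafe pollution to continue.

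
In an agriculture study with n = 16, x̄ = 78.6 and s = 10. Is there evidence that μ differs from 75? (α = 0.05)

t = (x̄ - μ₀)/(s/√n) = (78.6 - 75)/(10/√16) = 1.44. df = 15, critical t = ±2.131. Fail to reject H₀.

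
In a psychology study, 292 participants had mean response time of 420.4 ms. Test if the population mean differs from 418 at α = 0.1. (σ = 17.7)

z = (x̄ - μ₀)/(σ/√n) = (420.4 - 418)/(17.7/√292) = 2.317. Critical value: ±1.645. Since |2.317| > 1.645, Reject H₀.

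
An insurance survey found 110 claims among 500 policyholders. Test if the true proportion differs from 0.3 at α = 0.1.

p̂ = 0.22, p₀ = 0.3. z = (p̂ - p₀)/√(p₀(1-p₀)/n) = -3.904. Critical: ±1.645. Reject H₀.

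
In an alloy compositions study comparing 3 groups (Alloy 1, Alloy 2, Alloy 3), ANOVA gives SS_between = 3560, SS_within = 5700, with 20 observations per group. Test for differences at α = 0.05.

df_between = 2, df_within = 57. F = MS_between/MS_within = 1780.0/100.0 = 17.8. F_crit ≈ 3.159. Reject H₀. At least one mean differs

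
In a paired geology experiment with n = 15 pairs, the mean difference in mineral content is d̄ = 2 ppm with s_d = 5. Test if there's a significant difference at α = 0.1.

t = d̄/(s_d/√n) = 2/(5/√15) = 1.549. df = 14, critical t = ±1.761. Fail to reject H₀.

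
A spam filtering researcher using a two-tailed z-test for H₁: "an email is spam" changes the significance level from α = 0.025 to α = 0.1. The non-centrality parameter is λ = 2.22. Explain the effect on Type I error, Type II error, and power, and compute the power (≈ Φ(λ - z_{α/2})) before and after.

Increasing α from 0.025 to 0.1:
• Type I error rate increases (α is the Type I rate by definition).
• Critical value moves from z_{α/2} = 2.241 to 1.645, so power = Φ(λ - z_{α/2}) goes from Φ(2.22 - 2.241) = 0.492 to Φ(2.22 - 1.645) = 0.717.
• Type II error rate β = 1 - power therefore decreases (0.508 → 0.283).
Appropriate when false negatives are costly — here, a spam email lands in the inbox.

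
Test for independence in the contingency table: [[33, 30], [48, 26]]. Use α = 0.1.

χ² = 2.194. df = 1, critical = 2.706. Fail to reject H₀. No evidence of dependence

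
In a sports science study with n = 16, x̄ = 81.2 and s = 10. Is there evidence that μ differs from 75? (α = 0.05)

t = (x̄ - μ₀)/(s/√n) = (81.2 - 75)/(10/√16) = 2.48. df = 15, critical t = ±2.131. Reject H₀.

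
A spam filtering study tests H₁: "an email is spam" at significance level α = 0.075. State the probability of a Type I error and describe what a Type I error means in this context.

P(Type I error) = α = 0.075. A Type I error is rejecting H₀ when H₀ is actually true (false positive) — here, concluding that an email is spam when in fact this is not the case. Consequence: a legitimate email is sent to the spam folder and the user misses it.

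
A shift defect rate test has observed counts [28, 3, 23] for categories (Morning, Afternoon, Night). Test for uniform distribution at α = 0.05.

Expected = 18 each. χ² = Σ(O-E)²/E = 19.444. df = 2, critical value = 5.991. Reject H₀.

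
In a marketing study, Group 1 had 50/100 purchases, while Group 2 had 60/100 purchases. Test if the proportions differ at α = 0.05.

p̂₁ = 0.5, p̂₂ = 0.6, pooled p̂ = 0.55. z = -1.421. Critical: ±1.96. Fail to reject H₀.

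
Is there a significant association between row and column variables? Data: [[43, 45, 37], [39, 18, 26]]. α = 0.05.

χ² = 5.428. df = 2, critical = 5.991. Fail to reject H₀. No evidence of dependence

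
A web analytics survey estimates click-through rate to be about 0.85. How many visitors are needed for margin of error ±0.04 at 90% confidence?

n = z²p(1-p)/E² = 1.645²×0.85×0.15/0.04² = 215.6 → n = 216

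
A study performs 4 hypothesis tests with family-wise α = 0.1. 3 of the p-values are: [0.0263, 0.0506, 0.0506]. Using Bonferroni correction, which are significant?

Bonferroni α = 0.1/4 = 0.025. None of the given p-values are significant.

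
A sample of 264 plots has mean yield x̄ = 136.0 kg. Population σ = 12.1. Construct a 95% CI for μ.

CI = x̄ ± z*(σ/√n) = 136.0 ± 1.96(12.1/√264) = 136.0 ± 1.46 = (134.54, 137.46)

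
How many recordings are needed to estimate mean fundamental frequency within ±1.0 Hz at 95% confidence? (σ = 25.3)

n = (z*σ/E)² = (1.96×25.3/1.0)² = 2459.0 → n = 2459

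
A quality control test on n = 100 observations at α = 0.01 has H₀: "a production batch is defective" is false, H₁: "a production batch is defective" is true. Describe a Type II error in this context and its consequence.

Type II error: failing to reject H₀ when it is false — concluding that a production batch is defective is not supported when in fact it is. Consequence: shipping a defective batch — faulty products reach customers.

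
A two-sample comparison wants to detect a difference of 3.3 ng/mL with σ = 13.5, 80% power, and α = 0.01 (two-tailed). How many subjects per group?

n per group = 2(z_α/2 + z_β)²σ²/d² = 2×(2.576 + 0.84)²×13.5²/3.3² = 390.6 → n = 391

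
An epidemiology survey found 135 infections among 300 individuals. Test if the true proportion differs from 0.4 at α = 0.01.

p̂ = 0.45, p₀ = 0.4. z = (p̂ - p₀)/√(p₀(1-p₀)/n) = 1.768. Critical: ±2.576. Fail to reject H₀.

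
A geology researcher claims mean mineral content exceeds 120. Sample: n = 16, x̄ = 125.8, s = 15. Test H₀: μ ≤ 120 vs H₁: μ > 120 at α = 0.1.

t = (125.8 - 120)/(15/√16) = 1.547, df = 15. Critical t = 1.341. Reject H₀.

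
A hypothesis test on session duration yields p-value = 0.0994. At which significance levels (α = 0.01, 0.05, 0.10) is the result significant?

p = 0.0994. Significant at: α = 0.1.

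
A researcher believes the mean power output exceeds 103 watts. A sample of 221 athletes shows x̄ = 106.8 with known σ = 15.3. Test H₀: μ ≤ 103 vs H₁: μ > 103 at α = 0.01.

z = 3.692. Critical value: 2.33. Reject H₀.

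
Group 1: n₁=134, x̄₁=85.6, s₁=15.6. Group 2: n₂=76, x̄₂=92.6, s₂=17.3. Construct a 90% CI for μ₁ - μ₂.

Difference = -7.0. SE = √(15.6²/134 + 17.3²/76) = 2.399. CI = (-10.95, -3.05)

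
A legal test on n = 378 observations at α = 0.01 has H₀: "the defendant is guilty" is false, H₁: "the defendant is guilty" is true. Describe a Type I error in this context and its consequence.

Type I error: rejecting H₀ when it is true — concluding that the defendant is guilty when in fact it is not. Consequence: convicting an innocent person.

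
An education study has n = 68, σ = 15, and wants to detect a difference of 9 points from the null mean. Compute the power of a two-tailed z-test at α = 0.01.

SE = σ/√n = 15/√68 = 1.819. Non-centrality λ = d/SE = 9/1.819 = 4.948. Power ≈ Φ(λ - z_{α/2}) = Φ(4.948 - 2.576) = Φ(2.372) = 0.991.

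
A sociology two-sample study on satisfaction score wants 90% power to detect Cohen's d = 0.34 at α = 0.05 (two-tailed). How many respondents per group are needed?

z_{α/2} = 1.96, z_β = Φ⁻¹(0.9) = 1.282. For small effect (d = 0.34): n per group = 2(z_{α/2} + z_β)²/d² = 2(1.96 + 1.282)²/0.34² = 181.8 → 182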